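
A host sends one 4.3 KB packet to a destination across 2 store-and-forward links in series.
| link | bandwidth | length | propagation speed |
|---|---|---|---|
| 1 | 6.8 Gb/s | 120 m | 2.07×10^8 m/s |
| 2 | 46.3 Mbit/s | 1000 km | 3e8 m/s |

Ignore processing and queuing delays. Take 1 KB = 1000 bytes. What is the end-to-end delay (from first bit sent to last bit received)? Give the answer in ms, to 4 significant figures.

4.082 ms

L = 34400 bits.
Transmission delays (L/R per hop): 0.00505882, 0.742981 ms; sum = 0.748039 ms.
Propagation delays (d/s per hop): 0.00057971, 3.33333 ms; sum = 3.33391 ms.
End-to-end = 4.082 ms.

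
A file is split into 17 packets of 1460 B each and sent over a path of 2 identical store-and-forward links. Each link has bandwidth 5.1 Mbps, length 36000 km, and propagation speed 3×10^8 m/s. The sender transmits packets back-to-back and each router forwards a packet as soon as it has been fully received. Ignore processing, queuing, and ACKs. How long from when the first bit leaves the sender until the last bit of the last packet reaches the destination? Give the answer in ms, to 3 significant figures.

Per-hop transmission t_tx = L/R = 11680/5100000 = 2.2902 ms.
Per-hop propagation t_prop = 36000000/300000000 = 120 ms.
Pipeline fill: first packet needs 2·t_tx to clear all hops; remaining 16 packets each add one t_tx.
Total = (2+17-1)·t_tx + 2·t_prop = 18·2.2902 + 2·120 = 281 ms.

281 ms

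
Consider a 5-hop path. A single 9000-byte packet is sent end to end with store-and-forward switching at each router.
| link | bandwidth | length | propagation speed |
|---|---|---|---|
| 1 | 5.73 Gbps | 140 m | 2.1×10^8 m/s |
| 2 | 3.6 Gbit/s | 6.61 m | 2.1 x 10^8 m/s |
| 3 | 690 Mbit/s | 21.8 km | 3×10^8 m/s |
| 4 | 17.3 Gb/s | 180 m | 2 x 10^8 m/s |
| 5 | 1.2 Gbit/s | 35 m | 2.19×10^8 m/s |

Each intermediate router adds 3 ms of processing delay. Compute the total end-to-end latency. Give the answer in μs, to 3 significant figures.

12300 μs

L = 9000 × 8 = 72000 bits.
Transmission delays (L/R per hop): 12.5654, 20, 104.348, 4.16185, 60 μs; sum = 201.075 μs.
Propagation delays (d/s per hop): 0.666667, 0.0314762, 72.6667, 0.9, 0.159817 μs; sum = 74.4246 μs.
Processing at 4 router(s): 4 × 3 ms = 12000 μs.
End-to-end = 12300 μs.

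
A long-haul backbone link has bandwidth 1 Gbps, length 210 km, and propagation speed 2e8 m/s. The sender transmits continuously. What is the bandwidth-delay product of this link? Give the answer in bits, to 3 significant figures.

1050000 bits

Propagation delay = 210000 / 200000000 = 0.00105 s.
BDP = R × t_prop = 1000000000 × 0.00105 = 1050000 bits.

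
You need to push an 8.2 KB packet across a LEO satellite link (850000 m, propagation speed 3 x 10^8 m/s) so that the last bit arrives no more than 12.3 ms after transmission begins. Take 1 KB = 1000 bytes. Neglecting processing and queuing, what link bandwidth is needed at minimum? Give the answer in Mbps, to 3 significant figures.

L = 65600 bits.
Propagation delay = 850000 / 300000000 = 2.83333 ms.
Transmission budget = 12.3 − 2.83333 = 9.46667 ms.
R ≥ L / t_tx = 65600 bits / 0.00946667 s = 6.93 Mbps.

6.93 Mbps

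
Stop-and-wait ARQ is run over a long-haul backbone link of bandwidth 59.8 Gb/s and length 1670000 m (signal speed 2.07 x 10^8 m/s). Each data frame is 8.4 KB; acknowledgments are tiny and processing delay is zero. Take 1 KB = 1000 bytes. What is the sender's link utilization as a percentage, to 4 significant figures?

t_tx = L/R = 67200/59800000000 = 1.12375e-06 s.
t_prop = 1670000/2.07e+08 = 0.00806763 s; RTT = 0.0161353 s.
Cycle = t_tx + RTT = 0.0161364 s.
Utilization = t_tx / cycle = 1.12375e-06/0.0161364 = 0.006964 %.

0.006964 %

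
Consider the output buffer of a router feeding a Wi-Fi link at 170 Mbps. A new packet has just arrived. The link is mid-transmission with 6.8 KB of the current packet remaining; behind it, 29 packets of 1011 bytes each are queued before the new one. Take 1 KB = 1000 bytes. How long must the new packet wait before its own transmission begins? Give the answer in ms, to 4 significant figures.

1.700 ms

Each queued packet: L/R = 8088/170000000 = 0.0475765 ms.
29 queued → 1.37972 ms.
Plus remaining 54400 bits of current packet: 0.32 ms.
Queuing delay = 1.700 ms.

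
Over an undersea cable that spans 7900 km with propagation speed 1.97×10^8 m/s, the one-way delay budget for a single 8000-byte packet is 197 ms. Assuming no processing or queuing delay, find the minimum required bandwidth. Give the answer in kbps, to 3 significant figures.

408 kbps

L = 64000 bits.
Propagation delay = 7900000 / 197000000 = 40.1015 ms.
Transmission budget = 197 − 40.1015 = 156.898 ms.
R ≥ L / t_tx = 64000 bits / 0.156898 s = 408 kbps.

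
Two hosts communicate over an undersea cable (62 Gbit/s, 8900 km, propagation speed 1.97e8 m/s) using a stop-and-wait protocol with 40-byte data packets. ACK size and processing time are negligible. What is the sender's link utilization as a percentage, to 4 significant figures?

0.000005712 %

t_tx = L/R = 320/62000000000 = 5.16129e-09 s.
t_prop = 8900000/197000000 = 0.0451777 s; RTT = 0.0903553 s.
Cycle = t_tx + RTT = 0.0903553 s.
Utilization = t_tx / cycle = 5.16129e-09/0.0903553 = 0.000005712 %.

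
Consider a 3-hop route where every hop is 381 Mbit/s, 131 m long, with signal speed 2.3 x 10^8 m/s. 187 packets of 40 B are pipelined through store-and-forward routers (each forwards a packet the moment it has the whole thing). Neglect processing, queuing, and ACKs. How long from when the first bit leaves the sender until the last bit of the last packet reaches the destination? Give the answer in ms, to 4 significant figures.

Per-hop transmission t_tx = L/R = 320/381000000 = 0.000839895 ms.
Per-hop propagation t_prop = 131/2.3e+08 = 0.000569565 ms.
Pipeline fill: first packet needs 3·t_tx to clear all hops; remaining 186 packets each add one t_tx.
Total = (3+187-1)·t_tx + 3·t_prop = 189·0.000839895 + 3·0.000569565 = 0.1604 ms.

0.1604 ms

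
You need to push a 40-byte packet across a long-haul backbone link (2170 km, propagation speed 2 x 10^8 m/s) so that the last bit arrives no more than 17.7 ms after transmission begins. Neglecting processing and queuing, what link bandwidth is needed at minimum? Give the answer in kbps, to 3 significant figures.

L = 320 bits.
Propagation delay = 2170000 / 200000000 = 10.85 ms.
Transmission budget = 17.7 − 10.85 = 6.85 ms.
R ≥ L / t_tx = 320 bits / 0.00685 s = 46.7 kbps.

46.7 kbps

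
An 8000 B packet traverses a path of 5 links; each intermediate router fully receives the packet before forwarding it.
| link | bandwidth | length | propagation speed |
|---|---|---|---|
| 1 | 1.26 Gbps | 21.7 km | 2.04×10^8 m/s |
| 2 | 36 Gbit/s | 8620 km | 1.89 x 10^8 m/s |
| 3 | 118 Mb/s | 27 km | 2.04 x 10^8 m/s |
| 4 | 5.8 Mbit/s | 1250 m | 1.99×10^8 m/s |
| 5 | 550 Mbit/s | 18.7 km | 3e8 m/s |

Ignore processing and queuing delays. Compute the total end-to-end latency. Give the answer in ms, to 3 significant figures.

L = 8000 × 8 = 64000 bits.
Transmission delays (L/R per hop): 0.0507937, 0.00177778, 0.542373, 11.0345, 0.116364 ms; sum = 11.7458 ms.
Propagation delays (d/s per hop): 0.106373, 45.6085, 0.132353, 0.00628141, 0.0623333 ms; sum = 45.9158 ms.
End-to-end = 57.7 ms.

57.7 ms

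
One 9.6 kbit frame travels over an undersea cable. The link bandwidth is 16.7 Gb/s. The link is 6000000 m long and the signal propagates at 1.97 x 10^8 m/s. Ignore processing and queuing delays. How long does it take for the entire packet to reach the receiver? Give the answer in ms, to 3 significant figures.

30.5 ms

L = 9600 bits.
Transmission delay = L/R = 9600 / 16700000000 = 0.00057485 ms.
Propagation delay = d/s = 6000000 m / 197000000 m/s = 30.4569 ms.
Total = 30.5 ms.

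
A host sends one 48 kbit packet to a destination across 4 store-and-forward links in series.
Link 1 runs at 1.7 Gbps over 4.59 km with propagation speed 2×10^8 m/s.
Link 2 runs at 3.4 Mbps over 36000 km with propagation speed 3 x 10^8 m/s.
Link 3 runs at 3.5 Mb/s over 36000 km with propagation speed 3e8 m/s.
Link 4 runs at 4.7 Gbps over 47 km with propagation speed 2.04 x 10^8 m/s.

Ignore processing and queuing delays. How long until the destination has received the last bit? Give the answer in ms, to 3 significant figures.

L = 48000 bits.
Transmission delays (L/R per hop): 0.0282353, 14.1176, 13.7143, 0.0102128 ms; sum = 27.8704 ms.
Propagation delays (d/s per hop): 0.02295, 120, 120, 0.230392 ms; sum = 240.253 ms.
End-to-end = 268 ms.

268 ms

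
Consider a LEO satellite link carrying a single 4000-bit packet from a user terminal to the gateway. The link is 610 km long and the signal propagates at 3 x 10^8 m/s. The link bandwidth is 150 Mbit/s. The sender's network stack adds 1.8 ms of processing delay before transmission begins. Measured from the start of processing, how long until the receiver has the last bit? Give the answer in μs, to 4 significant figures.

Transmission delay = L/R = 4000 / 150000000 = 26.6667 μs.
Propagation delay = d/s = 610000 m / 300000000 m/s = 2033.33 μs.
Plus processing delay 1.8 ms = 1800 μs.
Total = 3860 μs.

3860 μs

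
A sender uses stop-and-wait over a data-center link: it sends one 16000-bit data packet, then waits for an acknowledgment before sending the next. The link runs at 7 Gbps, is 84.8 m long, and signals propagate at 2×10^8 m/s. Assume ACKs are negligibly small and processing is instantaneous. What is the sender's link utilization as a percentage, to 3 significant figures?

72.9 %

t_tx = L/R = 16000/7000000000 = 2.28571e-06 s.
t_prop = 84.8/200000000 = 4.24e-07 s; RTT = 8.48e-07 s.
Cycle = t_tx + RTT = 3.13371e-06 s.
Utilization = t_tx / cycle = 2.28571e-06/3.13371e-06 = 72.9 %.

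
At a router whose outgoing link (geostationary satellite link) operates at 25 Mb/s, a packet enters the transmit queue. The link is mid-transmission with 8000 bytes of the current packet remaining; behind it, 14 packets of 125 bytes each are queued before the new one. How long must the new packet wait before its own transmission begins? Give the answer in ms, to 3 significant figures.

3.12 ms

Each queued packet: L/R = 1000/25000000 = 0.04 ms.
14 queued → 0.56 ms.
Plus remaining 64000 bits of current packet: 2.56 ms.
Queuing delay = 3.12 ms.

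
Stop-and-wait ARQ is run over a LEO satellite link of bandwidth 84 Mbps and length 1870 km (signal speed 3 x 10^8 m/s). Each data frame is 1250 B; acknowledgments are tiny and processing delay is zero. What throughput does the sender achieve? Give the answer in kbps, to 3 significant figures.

795 kbps

t_tx = L/R = 10000/84000000 = 0.000119048 s.
t_prop = 1870000/300000000 = 0.00623333 s; RTT = 0.0124667 s.
Cycle = t_tx + RTT = 0.0125857 s.
Throughput = L / cycle = 10000 / 0.0125857 = 795 kbps.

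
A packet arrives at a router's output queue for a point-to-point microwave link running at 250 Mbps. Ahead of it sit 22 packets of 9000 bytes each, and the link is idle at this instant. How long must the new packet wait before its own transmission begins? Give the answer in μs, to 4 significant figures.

6336 μs

Each queued packet: L/R = 72000/250000000 = 288 μs.
22 queued → 6336 μs.
Queuing delay = 6336 μs.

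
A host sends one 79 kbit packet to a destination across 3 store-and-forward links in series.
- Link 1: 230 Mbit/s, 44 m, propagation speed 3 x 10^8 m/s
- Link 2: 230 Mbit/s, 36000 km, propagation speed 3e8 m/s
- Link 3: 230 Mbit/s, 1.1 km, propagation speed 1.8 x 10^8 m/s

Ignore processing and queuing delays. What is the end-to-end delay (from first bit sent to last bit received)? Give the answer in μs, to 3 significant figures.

121000 μs

L = 79000 bits.
Transmission delay per hop = L/R = 79000/230000000 = 343.478 μs; 3 hops → 1030.43 μs.
Propagation delays (d/s per hop): 0.146667, 120000, 6.11111 μs; sum = 120006 μs.
End-to-end = 121000 μs.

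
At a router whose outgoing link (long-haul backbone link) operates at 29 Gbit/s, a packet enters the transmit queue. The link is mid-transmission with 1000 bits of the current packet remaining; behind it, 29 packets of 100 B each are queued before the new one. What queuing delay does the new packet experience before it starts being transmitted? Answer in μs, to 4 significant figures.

0.8345 μs

Each queued packet: L/R = 800/29000000000 = 0.0275862 μs.
29 queued → 0.8 μs.
Plus remaining 1000 bits of current packet: 0.0344828 μs.
Queuing delay = 0.8345 μs.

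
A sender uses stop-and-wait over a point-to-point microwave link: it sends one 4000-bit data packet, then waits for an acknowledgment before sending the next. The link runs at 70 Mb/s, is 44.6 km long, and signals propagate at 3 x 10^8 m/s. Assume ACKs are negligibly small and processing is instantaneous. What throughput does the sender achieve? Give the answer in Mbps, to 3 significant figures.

t_tx = L/R = 4000/70000000 = 5.71429e-05 s.
t_prop = 44600/300000000 = 0.000148667 s; RTT = 0.000297333 s.
Cycle = t_tx + RTT = 0.000354476 s.
Throughput = L / cycle = 4000 / 0.000354476 = 11.3 Mbps.

11.3 Mbps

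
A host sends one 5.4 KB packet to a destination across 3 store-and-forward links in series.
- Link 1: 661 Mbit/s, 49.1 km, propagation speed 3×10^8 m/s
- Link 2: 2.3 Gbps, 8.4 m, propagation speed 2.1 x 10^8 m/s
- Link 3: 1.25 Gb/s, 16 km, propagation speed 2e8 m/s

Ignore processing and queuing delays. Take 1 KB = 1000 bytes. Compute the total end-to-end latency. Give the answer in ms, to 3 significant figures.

0.362 ms

L = 43200 bits.
Transmission delays (L/R per hop): 0.0653555, 0.0187826, 0.03456 ms; sum = 0.118698 ms.
Propagation delays (d/s per hop): 0.163667, 4e-05, 0.08 ms; sum = 0.243707 ms.
End-to-end = 0.362 ms.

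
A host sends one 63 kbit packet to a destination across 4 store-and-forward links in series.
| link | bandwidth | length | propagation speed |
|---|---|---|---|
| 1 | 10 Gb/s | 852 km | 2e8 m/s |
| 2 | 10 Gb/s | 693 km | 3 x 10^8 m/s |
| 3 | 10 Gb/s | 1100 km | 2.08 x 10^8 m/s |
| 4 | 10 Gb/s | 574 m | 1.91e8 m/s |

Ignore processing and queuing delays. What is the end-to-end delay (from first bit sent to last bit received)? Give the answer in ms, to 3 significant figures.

11.9 ms

L = 63000 bits.
Transmission delay per hop = L/R = 63000/10000000000 = 0.0063 ms; 4 hops → 0.0252 ms.
Propagation delays (d/s per hop): 4.26, 2.31, 5.28846, 0.00300524 ms; sum = 11.8615 ms.
End-to-end = 11.9 ms.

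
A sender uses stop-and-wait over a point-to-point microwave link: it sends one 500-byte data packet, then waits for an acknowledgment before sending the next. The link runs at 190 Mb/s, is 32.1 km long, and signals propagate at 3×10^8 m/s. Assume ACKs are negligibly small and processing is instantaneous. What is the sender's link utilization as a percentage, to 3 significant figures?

8.96 %

t_tx = L/R = 4000/190000000 = 2.10526e-05 s.
t_prop = 32100/300000000 = 0.000107 s; RTT = 0.000214 s.
Cycle = t_tx + RTT = 0.000235053 s.
Utilization = t_tx / cycle = 2.10526e-05/0.000235053 = 8.96 %.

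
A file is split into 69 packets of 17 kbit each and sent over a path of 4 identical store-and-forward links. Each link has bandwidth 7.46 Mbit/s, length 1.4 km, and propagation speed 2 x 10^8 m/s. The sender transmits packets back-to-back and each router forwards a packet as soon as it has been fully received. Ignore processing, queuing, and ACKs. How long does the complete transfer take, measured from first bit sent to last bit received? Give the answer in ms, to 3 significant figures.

Per-hop transmission t_tx = L/R = 17000/7460000 = 2.27882 ms.
Per-hop propagation t_prop = 1400/200000000 = 0.007 ms.
Pipeline fill: first packet needs 4·t_tx to clear all hops; remaining 68 packets each add one t_tx.
Total = (4+69-1)·t_tx + 4·t_prop = 72·2.27882 + 4·0.007 = 164 ms.

164 ms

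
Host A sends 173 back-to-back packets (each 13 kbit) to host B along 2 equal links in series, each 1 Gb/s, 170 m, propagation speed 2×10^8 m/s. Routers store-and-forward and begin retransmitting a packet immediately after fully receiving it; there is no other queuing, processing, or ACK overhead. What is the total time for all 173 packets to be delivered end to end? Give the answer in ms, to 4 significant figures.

2.264 ms

Per-hop transmission t_tx = L/R = 13000/1000000000 = 0.013 ms.
Per-hop propagation t_prop = 170/200000000 = 0.00085 ms.
Pipeline fill: first packet needs 2·t_tx to clear all hops; remaining 172 packets each add one t_tx.
Total = (2+173-1)·t_tx + 2·t_prop = 174·0.013 + 2·0.00085 = 2.264 ms.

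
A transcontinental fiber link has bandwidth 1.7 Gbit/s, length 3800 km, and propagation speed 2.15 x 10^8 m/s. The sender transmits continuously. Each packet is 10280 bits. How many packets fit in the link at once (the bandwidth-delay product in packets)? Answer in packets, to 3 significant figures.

Propagation delay = 3800000 / 215000000 = 0.0176744 s.
BDP = R × t_prop = 1700000000 × 0.0176744 = 30046500 bits.
In packets of 10280 bits: 2920 packets.

2920 packets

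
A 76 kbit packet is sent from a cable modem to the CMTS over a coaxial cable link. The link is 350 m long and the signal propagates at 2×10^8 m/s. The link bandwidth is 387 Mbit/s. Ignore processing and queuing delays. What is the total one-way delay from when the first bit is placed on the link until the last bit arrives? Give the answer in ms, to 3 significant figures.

0.198 ms

L = 76000 bits.
Transmission delay = L/R = 76000 / 387000000 = 0.196382 ms.
Propagation delay = d/s = 350 m / 200000000 m/s = 0.00175 ms.
Total = 0.198 ms.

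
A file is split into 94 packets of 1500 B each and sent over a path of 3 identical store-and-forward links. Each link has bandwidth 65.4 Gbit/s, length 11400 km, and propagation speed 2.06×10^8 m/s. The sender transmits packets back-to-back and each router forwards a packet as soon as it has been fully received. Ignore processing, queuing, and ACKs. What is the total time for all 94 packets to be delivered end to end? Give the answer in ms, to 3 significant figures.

166 ms

Per-hop transmission t_tx = L/R = 12000/6.54e+10 = 0.000183486 ms.
Per-hop propagation t_prop = 11400000/206000000 = 55.3398 ms.
Pipeline fill: first packet needs 3·t_tx to clear all hops; remaining 93 packets each add one t_tx.
Total = (3+94-1)·t_tx + 3·t_prop = 96·0.000183486 + 3·55.3398 = 166 ms.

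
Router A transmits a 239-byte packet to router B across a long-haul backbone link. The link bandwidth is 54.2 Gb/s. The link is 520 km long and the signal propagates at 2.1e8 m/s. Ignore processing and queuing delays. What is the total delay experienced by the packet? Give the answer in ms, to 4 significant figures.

L = 239 × 8 = 1912 bits.
Transmission delay = L/R = 1912 / 54200000000 = 3.52768e-05 ms.
Propagation delay = d/s = 520000 m / 210000000 m/s = 2.47619 ms.
Total = 2.476 ms.

2.476 ms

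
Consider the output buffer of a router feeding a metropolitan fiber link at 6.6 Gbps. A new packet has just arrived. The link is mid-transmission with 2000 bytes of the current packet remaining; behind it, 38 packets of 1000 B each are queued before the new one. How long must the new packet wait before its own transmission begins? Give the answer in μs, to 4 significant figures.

48.48 μs

Each queued packet: L/R = 8000/6600000000 = 1.21212 μs.
38 queued → 46.0606 μs.
Plus remaining 16000 bits of current packet: 2.42424 μs.
Queuing delay = 48.48 μs.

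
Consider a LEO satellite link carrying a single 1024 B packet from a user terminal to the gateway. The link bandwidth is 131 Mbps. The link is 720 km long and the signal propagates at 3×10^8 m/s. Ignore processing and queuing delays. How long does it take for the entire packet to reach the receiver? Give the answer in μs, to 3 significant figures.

L = 1024 × 8 = 8192 bits.
Transmission delay = L/R = 8192 / 131000000 = 62.5344 μs.
Propagation delay = d/s = 720000 m / 300000000 m/s = 2400 μs.
Total = 2460 μs.

2460 μs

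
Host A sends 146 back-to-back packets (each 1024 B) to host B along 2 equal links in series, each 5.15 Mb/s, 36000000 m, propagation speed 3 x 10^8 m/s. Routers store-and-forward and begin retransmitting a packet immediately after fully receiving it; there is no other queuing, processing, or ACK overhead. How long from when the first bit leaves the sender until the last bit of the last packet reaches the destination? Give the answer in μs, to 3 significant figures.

Per-hop transmission t_tx = L/R = 8192/5150000 = 1590.68 μs.
Per-hop propagation t_prop = 36000000/300000000 = 120000 μs.
Pipeline fill: first packet needs 2·t_tx to clear all hops; remaining 145 packets each add one t_tx.
Total = (2+146-1)·t_tx + 2·t_prop = 147·1590.68 + 2·120000 = 474000 μs.

474000 μs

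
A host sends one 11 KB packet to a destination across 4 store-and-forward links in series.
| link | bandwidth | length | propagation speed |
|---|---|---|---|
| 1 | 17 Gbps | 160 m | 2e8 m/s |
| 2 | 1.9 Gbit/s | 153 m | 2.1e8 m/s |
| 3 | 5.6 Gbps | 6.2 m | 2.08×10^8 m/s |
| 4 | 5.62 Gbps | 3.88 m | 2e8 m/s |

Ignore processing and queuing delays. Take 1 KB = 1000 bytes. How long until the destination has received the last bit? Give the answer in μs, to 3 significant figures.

L = 88000 bits.
Transmission delays (L/R per hop): 5.17647, 46.3158, 15.7143, 15.6584 μs; sum = 82.8649 μs.
Propagation delays (d/s per hop): 0.8, 0.728571, 0.0298077, 0.0194 μs; sum = 1.57778 μs.
End-to-end = 84.4 μs.

84.4 μs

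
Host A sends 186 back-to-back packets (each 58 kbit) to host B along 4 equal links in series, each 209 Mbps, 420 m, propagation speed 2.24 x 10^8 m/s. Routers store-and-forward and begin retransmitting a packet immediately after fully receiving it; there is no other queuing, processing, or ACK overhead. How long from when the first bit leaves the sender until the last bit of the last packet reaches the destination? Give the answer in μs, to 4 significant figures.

Per-hop transmission t_tx = L/R = 58000/209000000 = 277.512 μs.
Per-hop propagation t_prop = 420/2.24e+08 = 1.875 μs.
Pipeline fill: first packet needs 4·t_tx to clear all hops; remaining 185 packets each add one t_tx.
Total = (4+186-1)·t_tx + 4·t_prop = 189·277.512 + 4·1.875 = 52460 μs.

52460 μs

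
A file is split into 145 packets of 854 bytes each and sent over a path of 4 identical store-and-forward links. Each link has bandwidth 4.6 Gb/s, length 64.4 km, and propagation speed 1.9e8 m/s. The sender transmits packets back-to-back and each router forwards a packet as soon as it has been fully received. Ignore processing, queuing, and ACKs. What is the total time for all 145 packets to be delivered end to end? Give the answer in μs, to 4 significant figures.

Per-hop transmission t_tx = L/R = 6832/4600000000 = 1.48522 μs.
Per-hop propagation t_prop = 64400/190000000 = 338.947 μs.
Pipeline fill: first packet needs 4·t_tx to clear all hops; remaining 144 packets each add one t_tx.
Total = (4+145-1)·t_tx + 4·t_prop = 148·1.48522 + 4·338.947 = 1576 μs.

1576 μs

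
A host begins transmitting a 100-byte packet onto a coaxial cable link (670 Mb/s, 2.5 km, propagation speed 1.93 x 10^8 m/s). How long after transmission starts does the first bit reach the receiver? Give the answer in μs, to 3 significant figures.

First bit experiences only propagation delay: d/s = 2500/193000000 = 13.0 μs.

13.0 μs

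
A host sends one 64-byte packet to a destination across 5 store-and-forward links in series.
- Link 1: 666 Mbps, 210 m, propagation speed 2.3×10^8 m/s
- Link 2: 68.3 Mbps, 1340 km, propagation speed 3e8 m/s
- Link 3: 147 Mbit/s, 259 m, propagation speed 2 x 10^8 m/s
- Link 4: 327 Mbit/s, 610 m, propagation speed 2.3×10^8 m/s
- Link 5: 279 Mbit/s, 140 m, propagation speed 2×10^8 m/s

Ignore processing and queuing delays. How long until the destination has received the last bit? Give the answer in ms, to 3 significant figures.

L = 64 × 8 = 512 bits.
Transmission delays (L/R per hop): 0.000768769, 0.00749634, 0.00348299, 0.00156575, 0.00183513 ms; sum = 0.015149 ms.
Propagation delays (d/s per hop): 0.000913043, 4.46667, 0.001295, 0.00265217, 0.0007 ms; sum = 4.47223 ms.
End-to-end = 4.49 ms.

4.49 ms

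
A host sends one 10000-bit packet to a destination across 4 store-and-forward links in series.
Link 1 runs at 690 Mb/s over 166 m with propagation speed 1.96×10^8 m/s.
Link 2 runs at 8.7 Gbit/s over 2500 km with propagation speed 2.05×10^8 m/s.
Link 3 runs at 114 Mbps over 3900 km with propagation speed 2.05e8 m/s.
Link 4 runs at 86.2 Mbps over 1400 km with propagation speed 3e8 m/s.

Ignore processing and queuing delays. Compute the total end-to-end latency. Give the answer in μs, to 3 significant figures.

Transmission delays (L/R per hop): 14.4928, 1.14943, 87.7193, 116.009 μs; sum = 219.371 μs.
Propagation delays (d/s per hop): 0.846939, 12195.1, 19024.4, 4666.67 μs; sum = 35887 μs.
End-to-end = 36100 μs.

36100 μs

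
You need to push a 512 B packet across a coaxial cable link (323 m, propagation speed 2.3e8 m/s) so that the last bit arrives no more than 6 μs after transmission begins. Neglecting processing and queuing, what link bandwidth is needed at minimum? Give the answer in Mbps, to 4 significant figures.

891.3 Mbps

L = 4096 bits.
Propagation delay = 323 / 2.3e+08 = 1.40435 μs.
Transmission budget = 6 − 1.40435 = 4.59565 μs.
R ≥ L / t_tx = 4096 bits / 4.59565e-06 s = 891.3 Mbps.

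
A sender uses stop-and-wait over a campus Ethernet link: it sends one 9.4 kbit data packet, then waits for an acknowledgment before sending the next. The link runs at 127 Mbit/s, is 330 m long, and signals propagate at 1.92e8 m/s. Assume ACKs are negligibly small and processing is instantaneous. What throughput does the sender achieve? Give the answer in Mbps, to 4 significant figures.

t_tx = L/R = 9400/127000000 = 7.40157e-05 s.
t_prop = 330/192000000 = 1.71875e-06 s; RTT = 3.4375e-06 s.
Cycle = t_tx + RTT = 7.74532e-05 s.
Throughput = L / cycle = 9400 / 7.74532e-05 = 121.4 Mbps.

121.4 Mbps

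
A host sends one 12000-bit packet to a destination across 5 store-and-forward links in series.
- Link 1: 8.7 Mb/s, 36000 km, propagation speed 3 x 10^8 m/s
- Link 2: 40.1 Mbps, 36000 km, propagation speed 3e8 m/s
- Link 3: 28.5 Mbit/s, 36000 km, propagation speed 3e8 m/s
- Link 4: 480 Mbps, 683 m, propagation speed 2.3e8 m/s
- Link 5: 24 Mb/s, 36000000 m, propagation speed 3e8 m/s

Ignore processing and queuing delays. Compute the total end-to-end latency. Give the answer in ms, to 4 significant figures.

Transmission delays (L/R per hop): 1.37931, 0.299252, 0.421053, 0.025, 0.5 ms; sum = 2.62461 ms.
Propagation delays (d/s per hop): 120, 120, 120, 0.00296957, 120 ms; sum = 480.003 ms.
End-to-end = 482.6 ms.

482.6 ms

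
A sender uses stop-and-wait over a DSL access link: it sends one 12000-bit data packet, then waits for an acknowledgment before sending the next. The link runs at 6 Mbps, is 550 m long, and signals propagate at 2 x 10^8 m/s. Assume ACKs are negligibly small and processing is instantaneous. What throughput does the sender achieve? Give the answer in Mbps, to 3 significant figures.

5.98 Mbps

t_tx = L/R = 12000/6000000 = 0.002 s.
t_prop = 550/200000000 = 2.75e-06 s; RTT = 5.5e-06 s.
Cycle = t_tx + RTT = 0.0020055 s.
Throughput = L / cycle = 12000 / 0.0020055 = 5.98 Mbps.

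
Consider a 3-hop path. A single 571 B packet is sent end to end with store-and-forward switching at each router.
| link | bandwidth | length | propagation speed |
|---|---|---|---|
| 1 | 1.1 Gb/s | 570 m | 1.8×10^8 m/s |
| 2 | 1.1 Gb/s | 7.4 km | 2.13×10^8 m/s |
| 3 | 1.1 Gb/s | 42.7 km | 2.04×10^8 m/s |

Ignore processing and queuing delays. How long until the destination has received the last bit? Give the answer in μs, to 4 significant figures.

L = 571 × 8 = 4568 bits.
Transmission delay per hop = L/R = 4568/1100000000 = 4.15273 μs; 3 hops → 12.4582 μs.
Propagation delays (d/s per hop): 3.16667, 34.7418, 209.314 μs; sum = 247.222 μs.
End-to-end = 259.7 μs.

259.7 μs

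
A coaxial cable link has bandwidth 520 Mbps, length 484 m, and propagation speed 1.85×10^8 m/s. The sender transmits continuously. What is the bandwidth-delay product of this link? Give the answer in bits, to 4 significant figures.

Propagation delay = 484 / 185000000 = 2.61622e-06 s.
BDP = R × t_prop = 520000000 × 2.61622e-06 = 1360.43 bits.

1360 bits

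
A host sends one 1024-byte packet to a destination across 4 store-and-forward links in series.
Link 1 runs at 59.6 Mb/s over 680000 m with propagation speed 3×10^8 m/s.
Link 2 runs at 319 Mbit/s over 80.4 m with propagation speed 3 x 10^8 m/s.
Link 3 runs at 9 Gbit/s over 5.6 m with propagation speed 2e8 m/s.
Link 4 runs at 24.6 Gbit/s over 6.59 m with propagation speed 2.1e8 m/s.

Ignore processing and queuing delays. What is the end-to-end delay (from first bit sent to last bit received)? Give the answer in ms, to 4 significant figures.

2.431 ms

L = 1024 × 8 = 8192 bits.
Transmission delays (L/R per hop): 0.13745, 0.0256803, 0.000910222, 0.000333008 ms; sum = 0.164373 ms.
Propagation delays (d/s per hop): 2.26667, 0.000268, 2.8e-05, 3.1381e-05 ms; sum = 2.26699 ms.
End-to-end = 2.431 ms.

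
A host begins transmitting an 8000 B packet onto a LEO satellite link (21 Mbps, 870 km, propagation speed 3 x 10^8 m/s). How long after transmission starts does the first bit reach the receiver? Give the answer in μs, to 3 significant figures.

2900 μs

First bit experiences only propagation delay: d/s = 870000/300000000 = 2900 μs.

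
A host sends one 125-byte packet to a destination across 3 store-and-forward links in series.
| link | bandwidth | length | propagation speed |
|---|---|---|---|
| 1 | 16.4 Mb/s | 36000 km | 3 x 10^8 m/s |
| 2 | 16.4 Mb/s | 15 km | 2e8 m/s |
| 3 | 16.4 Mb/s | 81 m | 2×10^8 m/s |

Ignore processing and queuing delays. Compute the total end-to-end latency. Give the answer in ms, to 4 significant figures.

L = 125 × 8 = 1000 bits.
Transmission delay per hop = L/R = 1000/1.64e+07 = 0.0609756 ms; 3 hops → 0.182927 ms.
Propagation delays (d/s per hop): 120, 0.075, 0.000405 ms; sum = 120.075 ms.
End-to-end = 120.3 ms.

120.3 ms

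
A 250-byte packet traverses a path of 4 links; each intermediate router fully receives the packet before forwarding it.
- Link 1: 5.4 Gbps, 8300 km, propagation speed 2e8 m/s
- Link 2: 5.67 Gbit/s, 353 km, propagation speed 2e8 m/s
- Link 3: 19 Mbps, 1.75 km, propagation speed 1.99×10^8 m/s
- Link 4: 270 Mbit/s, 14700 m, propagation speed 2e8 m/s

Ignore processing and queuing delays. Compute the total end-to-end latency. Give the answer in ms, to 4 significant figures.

43.46 ms

L = 250 × 8 = 2000 bits.
Transmission delays (L/R per hop): 0.00037037, 0.000352734, 0.105263, 0.00740741 ms; sum = 0.113394 ms.
Propagation delays (d/s per hop): 41.5, 1.765, 0.00879397, 0.0735 ms; sum = 43.3473 ms.
End-to-end = 43.46 ms.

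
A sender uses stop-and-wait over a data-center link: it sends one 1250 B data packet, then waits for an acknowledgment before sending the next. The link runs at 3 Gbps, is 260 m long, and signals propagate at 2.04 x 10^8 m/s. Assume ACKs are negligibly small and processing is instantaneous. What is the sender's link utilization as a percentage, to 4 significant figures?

56.67 %

t_tx = L/R = 10000/3000000000 = 3.33333e-06 s.
t_prop = 260/204000000 = 1.27451e-06 s; RTT = 2.54902e-06 s.
Cycle = t_tx + RTT = 5.88235e-06 s.
Utilization = t_tx / cycle = 3.33333e-06/5.88235e-06 = 56.67 %.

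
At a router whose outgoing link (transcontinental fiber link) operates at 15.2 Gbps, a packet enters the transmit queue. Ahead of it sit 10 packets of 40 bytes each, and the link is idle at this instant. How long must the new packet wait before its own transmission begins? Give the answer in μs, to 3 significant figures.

Each queued packet: L/R = 320/15200000000 = 0.0210526 μs.
10 queued → 0.210526 μs.
Queuing delay = 0.211 μs.

0.211 μs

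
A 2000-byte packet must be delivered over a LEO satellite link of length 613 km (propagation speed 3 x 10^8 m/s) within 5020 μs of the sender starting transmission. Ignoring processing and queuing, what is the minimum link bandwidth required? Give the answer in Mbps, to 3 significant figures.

L = 16000 bits.
Propagation delay = 613000 / 300000000 = 2043.33 μs.
Transmission budget = 5020 − 2043.33 = 2976.67 μs.
R ≥ L / t_tx = 16000 bits / 0.00297667 s = 5.38 Mbps.

5.38 Mbps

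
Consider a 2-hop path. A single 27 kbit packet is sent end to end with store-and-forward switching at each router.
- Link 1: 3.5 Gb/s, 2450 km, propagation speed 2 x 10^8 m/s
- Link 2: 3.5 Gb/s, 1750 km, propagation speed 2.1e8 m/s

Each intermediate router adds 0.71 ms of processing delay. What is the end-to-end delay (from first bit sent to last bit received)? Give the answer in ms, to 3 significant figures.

21.3 ms

L = 27000 bits.
Transmission delay per hop = L/R = 27000/3500000000 = 0.00771429 ms; 2 hops → 0.0154286 ms.
Propagation delays (d/s per hop): 12.25, 8.33333 ms; sum = 20.5833 ms.
Processing at 1 router(s): 1 × 0.71 ms = 0.71 ms.
End-to-end = 21.3 ms.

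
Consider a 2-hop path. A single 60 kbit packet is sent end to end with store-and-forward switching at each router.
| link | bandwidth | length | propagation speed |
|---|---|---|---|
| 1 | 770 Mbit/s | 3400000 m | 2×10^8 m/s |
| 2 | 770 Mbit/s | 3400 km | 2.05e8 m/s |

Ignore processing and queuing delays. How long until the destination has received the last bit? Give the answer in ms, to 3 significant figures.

L = 60000 bits.
Transmission delay per hop = L/R = 60000/770000000 = 0.0779221 ms; 2 hops → 0.155844 ms.
Propagation delays (d/s per hop): 17, 16.5854 ms; sum = 33.5854 ms.
End-to-end = 33.7 ms.

33.7 ms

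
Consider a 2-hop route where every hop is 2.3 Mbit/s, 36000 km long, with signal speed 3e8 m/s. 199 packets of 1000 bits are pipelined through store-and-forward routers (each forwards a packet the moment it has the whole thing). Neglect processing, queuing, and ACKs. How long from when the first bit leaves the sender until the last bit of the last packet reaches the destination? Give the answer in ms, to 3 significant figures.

Per-hop transmission t_tx = L/R = 1000/2300000 = 0.434783 ms.
Per-hop propagation t_prop = 36000000/300000000 = 120 ms.
Pipeline fill: first packet needs 2·t_tx to clear all hops; remaining 198 packets each add one t_tx.
Total = (2+199-1)·t_tx + 2·t_prop = 200·0.434783 + 2·120 = 327 ms.

327 ms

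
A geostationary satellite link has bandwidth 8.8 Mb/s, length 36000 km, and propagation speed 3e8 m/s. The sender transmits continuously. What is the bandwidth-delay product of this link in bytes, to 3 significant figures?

132000 bytes

Propagation delay = 36000000 / 300000000 = 0.12 s.
BDP = R × t_prop = 8800000 × 0.12 = 1056000 bits.
In bytes: 1056000/8 = 132000 bytes.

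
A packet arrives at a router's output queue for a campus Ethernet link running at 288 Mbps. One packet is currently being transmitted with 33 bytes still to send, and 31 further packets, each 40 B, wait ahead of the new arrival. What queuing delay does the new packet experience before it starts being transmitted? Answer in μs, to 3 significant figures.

Each queued packet: L/R = 320/288000000 = 1.11111 μs.
31 queued → 34.4444 μs.
Plus remaining 264 bits of current packet: 0.916667 μs.
Queuing delay = 35.4 μs.

35.4 μs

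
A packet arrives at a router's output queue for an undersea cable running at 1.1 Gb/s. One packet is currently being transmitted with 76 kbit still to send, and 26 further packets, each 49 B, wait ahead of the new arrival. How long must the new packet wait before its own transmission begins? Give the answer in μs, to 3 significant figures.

Each queued packet: L/R = 392/1100000000 = 0.356364 μs.
26 queued → 9.26545 μs.
Plus remaining 76000 bits of current packet: 69.0909 μs.
Queuing delay = 78.4 μs.

78.4 μs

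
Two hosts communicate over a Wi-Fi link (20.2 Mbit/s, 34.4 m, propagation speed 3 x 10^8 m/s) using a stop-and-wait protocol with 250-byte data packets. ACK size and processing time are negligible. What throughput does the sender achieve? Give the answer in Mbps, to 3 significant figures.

t_tx = L/R = 2000/20200000 = 9.90099e-05 s.
t_prop = 34.4/300000000 = 1.14667e-07 s; RTT = 2.29333e-07 s.
Cycle = t_tx + RTT = 9.92392e-05 s.
Throughput = L / cycle = 2000 / 9.92392e-05 = 20.2 Mbps.

20.2 Mbps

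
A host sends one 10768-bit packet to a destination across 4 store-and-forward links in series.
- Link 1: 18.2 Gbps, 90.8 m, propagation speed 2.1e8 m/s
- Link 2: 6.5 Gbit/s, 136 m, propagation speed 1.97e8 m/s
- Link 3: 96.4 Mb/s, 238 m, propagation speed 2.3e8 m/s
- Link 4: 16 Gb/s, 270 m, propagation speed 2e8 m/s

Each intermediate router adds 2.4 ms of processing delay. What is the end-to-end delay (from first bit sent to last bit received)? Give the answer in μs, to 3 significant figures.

Transmission delays (L/R per hop): 0.591648, 1.65662, 111.701, 0.673 μs; sum = 114.623 μs.
Propagation delays (d/s per hop): 0.432381, 0.690355, 1.03478, 1.35 μs; sum = 3.50752 μs.
Processing at 3 router(s): 3 × 2.4 ms = 7200 μs.
End-to-end = 7320 μs.

7320 μs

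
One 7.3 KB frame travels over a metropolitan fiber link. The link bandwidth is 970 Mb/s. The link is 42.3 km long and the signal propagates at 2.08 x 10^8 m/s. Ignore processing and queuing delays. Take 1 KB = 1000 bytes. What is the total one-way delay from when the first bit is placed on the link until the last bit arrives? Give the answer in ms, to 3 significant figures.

L = 58400 bits.
Transmission delay = L/R = 58400 / 970000000 = 0.0602062 ms.
Propagation delay = d/s = 42300 m / 208000000 m/s = 0.203365 ms.
Total = 0.264 ms.

0.264 ms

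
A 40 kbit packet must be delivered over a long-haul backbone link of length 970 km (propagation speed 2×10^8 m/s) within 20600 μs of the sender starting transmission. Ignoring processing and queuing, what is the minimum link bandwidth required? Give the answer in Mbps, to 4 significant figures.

2.540 Mbps

Propagation delay = 970000 / 200000000 = 4850 μs.
Transmission budget = 20600 − 4850 = 15750 μs.
R ≥ L / t_tx = 40000 bits / 0.01575 s = 2.540 Mbps.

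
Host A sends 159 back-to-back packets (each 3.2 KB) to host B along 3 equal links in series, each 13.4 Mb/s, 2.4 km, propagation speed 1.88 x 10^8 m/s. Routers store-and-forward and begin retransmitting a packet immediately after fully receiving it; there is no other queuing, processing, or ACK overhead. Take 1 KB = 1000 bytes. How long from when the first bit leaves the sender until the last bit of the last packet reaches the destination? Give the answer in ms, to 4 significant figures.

307.6 ms

Per-hop transmission t_tx = L/R = 25600/13400000 = 1.91045 ms.
Per-hop propagation t_prop = 2400/188000000 = 0.012766 ms.
Pipeline fill: first packet needs 3·t_tx to clear all hops; remaining 158 packets each add one t_tx.
Total = (3+159-1)·t_tx + 3·t_prop = 161·1.91045 + 3·0.012766 = 307.6 ms.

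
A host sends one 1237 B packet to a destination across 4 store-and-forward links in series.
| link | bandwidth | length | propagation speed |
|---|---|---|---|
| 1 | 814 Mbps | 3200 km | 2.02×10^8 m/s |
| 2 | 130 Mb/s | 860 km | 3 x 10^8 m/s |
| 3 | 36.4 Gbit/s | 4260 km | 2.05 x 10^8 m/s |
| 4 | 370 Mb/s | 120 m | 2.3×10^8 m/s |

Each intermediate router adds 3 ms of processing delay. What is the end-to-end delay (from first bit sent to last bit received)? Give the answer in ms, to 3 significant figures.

48.6 ms

L = 1237 × 8 = 9896 bits.
Transmission delays (L/R per hop): 0.0121572, 0.0761231, 0.000271868, 0.0267459 ms; sum = 0.115298 ms.
Propagation delays (d/s per hop): 15.8416, 2.86667, 20.7805, 0.000521739 ms; sum = 39.4893 ms.
Processing at 3 router(s): 3 × 3 ms = 9 ms.
End-to-end = 48.6 ms.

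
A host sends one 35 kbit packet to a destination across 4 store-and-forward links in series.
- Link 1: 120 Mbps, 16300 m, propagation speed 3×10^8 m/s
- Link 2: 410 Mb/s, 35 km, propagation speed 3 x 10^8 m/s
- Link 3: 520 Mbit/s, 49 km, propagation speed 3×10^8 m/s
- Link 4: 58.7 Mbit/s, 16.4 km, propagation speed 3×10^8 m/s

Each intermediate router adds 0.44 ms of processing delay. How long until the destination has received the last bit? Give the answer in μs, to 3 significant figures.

L = 35000 bits.
Transmission delays (L/R per hop): 291.667, 85.3659, 67.3077, 596.252 μs; sum = 1040.59 μs.
Propagation delays (d/s per hop): 54.3333, 116.667, 163.333, 54.6667 μs; sum = 389 μs.
Processing at 3 router(s): 3 × 0.44 ms = 1320 μs.
End-to-end = 2750 μs.

2750 μs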